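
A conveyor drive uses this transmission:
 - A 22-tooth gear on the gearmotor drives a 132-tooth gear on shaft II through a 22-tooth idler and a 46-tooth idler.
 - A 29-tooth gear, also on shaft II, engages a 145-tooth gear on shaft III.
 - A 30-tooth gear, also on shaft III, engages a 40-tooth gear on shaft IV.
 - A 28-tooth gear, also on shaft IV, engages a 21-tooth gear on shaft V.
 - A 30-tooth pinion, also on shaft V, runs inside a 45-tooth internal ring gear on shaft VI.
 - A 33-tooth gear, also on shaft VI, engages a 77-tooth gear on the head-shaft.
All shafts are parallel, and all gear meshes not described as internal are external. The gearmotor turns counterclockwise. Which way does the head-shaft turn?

clockwise

the gearmotor → shaft II: driver → idler → idler → driven is 3 external meshes, 3 reversals → CW.
shaft II → shaft III: external mesh, 1 reversal → CCW.
shaft III → shaft IV: external mesh, 1 reversal → CW.
shaft IV → shaft V: external mesh, 1 reversal → CCW.
shaft V → shaft VI: internal mesh, same direction → CCW.
shaft VI → the head-shaft: external mesh, 1 reversal → CW.
7 reversals in total — an odd number — so the head-shaft turns opposite to the gearmotor.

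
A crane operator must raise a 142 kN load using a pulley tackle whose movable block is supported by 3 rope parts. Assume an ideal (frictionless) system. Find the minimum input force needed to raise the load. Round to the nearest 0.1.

47.3 kN

Block-and-tackle MA = number of supporting rope parts = 3.
Effort = load / MA = 142 / 3 = 47.333 kN.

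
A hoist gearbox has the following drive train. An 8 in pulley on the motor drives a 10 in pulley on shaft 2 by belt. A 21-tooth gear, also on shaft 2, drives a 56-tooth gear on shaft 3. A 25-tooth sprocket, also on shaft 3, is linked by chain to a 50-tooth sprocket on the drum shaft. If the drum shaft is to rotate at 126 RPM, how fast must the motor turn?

Overall ratio R = 1.25 × 2.6667 × 2 = 6.6667.
Required input speed = output speed × R = 126 × 6.6667 = 840 RPM.

840 RPM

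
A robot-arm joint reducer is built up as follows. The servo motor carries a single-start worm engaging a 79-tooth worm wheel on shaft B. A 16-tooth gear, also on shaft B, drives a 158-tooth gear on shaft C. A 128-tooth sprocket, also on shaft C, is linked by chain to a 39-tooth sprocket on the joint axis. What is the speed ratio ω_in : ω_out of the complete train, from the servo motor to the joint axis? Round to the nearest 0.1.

237.7

Each stage contributes driven/driver: worm 79/1 = 79, gear mesh 158/16 = 9.875, chain 39/128 = 0.30469.
Overall: 79 × 9.875 × 0.30469 = 237.69.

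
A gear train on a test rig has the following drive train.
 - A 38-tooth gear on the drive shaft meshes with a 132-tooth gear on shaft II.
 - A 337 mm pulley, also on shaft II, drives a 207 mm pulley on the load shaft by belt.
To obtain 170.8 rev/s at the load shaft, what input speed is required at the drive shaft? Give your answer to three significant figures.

364 rev/s

Overall ratio R = 3.4737 × 0.61424 = 2.1337.
Required input speed = output speed × R = 170.8 × 2.1337 = 364.43 rev/s.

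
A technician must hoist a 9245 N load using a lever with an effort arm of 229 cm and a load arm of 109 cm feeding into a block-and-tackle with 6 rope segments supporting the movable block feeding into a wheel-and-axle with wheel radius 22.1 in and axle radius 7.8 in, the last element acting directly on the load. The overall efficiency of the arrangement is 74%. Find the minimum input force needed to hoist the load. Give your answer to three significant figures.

Lever MA = effort arm / load arm = 229/109 = 2.1009.
Block-and-tackle MA = number of supporting rope parts = 6.
Wheel-and-axle MA = R/r = 22.1/7.8 = 2.8333.
Combined ideal MA = 2.1009 × 6 × 2.8333 = 35.716.
Actual MA = 35.716 × 0.74 = 26.43.
Effort = load / actual MA = 9245 / 26.43 = 349.8 N.

350 N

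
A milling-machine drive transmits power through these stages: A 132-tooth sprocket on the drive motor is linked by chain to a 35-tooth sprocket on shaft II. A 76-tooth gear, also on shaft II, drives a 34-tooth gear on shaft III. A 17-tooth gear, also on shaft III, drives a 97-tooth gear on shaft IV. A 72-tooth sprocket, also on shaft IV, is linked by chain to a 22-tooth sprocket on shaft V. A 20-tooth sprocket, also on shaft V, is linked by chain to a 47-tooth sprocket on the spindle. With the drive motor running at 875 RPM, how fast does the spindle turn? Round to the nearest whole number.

Chain: ratio = 35/132 = 0.26515, so shaft II turns at 875 / 0.26515 = 3300 RPM.
Gear mesh: ratio = 34/76 = 0.44737, so shaft III turns at 3300 / 0.44737 = 7376.5 RPM.
Gear mesh: ratio = 97/17 = 5.7059, so shaft IV turns at 7376.5 / 5.7059 = 1292.8 RPM.
Chain: ratio = 22/72 = 0.30556, so shaft V turns at 1292.8 / 0.30556 = 4230.9 RPM.
Chain: ratio = 47/20 = 2.35, so the spindle turns at 4230.9 / 2.35 = 1800.4 RPM.

1800 RPM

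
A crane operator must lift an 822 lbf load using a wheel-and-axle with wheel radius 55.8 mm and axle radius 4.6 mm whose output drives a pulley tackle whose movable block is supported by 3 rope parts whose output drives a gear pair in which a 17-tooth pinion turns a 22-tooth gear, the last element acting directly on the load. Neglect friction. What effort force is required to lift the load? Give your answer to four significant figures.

Wheel-and-axle MA = R/r = 55.8/4.6 = 12.13.
Block-and-tackle MA = number of supporting rope parts = 3.
Gear pair MA = 22/17 = 1.2941.
Combined ideal MA = 12.13 × 3 × 1.2941 = 47.095.
Effort = load / MA = 822 / 47.095 = 17.454 lbf.

17.45 lbf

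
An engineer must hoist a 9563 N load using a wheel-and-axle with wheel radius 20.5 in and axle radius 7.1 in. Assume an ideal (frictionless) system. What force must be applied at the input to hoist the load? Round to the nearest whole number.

Wheel-and-axle MA = R/r = 20.5/7.1 = 2.8873.
Effort = load / MA = 9563 / 2.8873 = 3312.1 N.

3312 N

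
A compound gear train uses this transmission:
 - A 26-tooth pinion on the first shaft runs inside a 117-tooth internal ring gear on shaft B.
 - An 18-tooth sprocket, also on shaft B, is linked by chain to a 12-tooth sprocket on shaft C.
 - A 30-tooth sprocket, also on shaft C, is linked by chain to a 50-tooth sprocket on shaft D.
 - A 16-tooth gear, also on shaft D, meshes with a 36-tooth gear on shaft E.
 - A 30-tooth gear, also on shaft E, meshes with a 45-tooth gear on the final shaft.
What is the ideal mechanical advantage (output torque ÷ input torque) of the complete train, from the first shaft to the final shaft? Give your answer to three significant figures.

16.9

Each stage contributes driven/driver: internal gear 117/26 = 4.5, chain 12/18 = 0.66667, chain 50/30 = 1.6667, gear mesh 36/16 = 2.25, gear mesh 45/30 = 1.5.
Overall: 4.5 × 0.66667 × 1.6667 × 2.25 × 1.5 = 16.875.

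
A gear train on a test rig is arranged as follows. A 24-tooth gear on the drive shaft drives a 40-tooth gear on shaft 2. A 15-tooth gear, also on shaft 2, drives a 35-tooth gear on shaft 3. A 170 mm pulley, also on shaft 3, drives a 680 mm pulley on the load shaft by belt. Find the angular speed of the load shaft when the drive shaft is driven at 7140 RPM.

459 RPM

Gear mesh: ratio = 40/24 = 1.6667, so shaft 2 turns at 7140 / 1.6667 = 4284 RPM.
Gear mesh: ratio = 35/15 = 2.3333, so shaft 3 turns at 4284 / 2.3333 = 1836 RPM.
Belt: ratio = 680/170 = 4, so the load shaft turns at 1836 / 4 = 459 RPM.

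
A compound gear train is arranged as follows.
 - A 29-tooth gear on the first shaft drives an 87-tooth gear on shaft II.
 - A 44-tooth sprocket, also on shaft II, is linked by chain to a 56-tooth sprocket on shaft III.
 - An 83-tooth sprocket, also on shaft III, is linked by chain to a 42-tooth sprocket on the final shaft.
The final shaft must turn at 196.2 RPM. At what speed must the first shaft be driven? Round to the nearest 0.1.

Overall ratio R = 3 × 1.2727 × 0.50602 = 1.9321.
Required input speed = output speed × R = 196.2 × 1.9321 = 379.08 RPM.

379.1 RPM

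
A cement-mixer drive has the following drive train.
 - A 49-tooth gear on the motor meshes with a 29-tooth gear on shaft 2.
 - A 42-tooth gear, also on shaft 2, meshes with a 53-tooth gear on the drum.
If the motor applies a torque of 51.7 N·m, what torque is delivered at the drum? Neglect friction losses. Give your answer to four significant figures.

38.61 N·m

Gear mesh: ratio = 29/49 = 0.59184; torque at shaft 2 = 51.7 × 0.59184 = 30.598 N·m.
Gear mesh: ratio = 53/42 = 1.2619; torque at the drum = 30.598 × 1.2619 = 38.612 N·m.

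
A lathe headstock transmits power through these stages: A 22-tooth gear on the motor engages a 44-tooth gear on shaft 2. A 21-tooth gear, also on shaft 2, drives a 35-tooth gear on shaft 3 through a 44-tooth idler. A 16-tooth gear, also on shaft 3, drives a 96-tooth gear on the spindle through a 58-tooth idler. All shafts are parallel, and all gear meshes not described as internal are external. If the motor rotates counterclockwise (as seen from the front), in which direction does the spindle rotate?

the motor → shaft 2: external mesh, 1 reversal → CW.
shaft 2 → shaft 3: driver → idler → driven is 2 external meshes, 2 reversals → CW.
shaft 3 → the spindle: driver → idler → driven is 2 external meshes, 2 reversals → CW.
5 reversals in total — an odd number — so the spindle turns opposite to the motor.

clockwise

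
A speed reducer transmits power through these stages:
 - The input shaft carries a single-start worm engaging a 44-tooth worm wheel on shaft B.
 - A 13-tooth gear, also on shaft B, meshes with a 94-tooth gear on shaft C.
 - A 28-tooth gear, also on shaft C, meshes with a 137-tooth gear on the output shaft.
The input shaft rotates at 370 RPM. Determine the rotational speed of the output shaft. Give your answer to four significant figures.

Worm: ratio = 44/1 = 44, so shaft B turns at 370 / 44 = 8.4091 RPM.
Gear mesh: ratio = 94/13 = 7.2308, so shaft C turns at 8.4091 / 7.2308 = 1.163 RPM.
Gear mesh: ratio = 137/28 = 4.8929, so the output shaft turns at 1.163 / 4.8929 = 0.23769 RPM.

0.2377 RPM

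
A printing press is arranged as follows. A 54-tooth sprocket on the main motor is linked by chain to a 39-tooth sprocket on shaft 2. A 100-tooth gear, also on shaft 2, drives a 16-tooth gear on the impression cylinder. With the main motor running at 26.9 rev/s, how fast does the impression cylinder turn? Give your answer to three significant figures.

the main motor → shaft 2 (chain, 39/54): 26.9 ÷ 0.72222 = 37.246 rev/s
shaft 2 → the impression cylinder (gear mesh, 16/100): 37.246 ÷ 0.16 = 232.79 rev/s

233 rev/s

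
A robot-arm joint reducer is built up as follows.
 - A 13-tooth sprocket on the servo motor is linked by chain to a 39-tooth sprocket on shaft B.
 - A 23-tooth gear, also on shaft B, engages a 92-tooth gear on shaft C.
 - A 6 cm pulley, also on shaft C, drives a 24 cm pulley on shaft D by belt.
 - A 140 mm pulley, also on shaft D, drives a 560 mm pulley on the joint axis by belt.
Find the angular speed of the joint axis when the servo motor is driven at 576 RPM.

3 RPM

Chain: ratio = 39/13 = 3, so shaft B turns at 576 / 3 = 192 RPM.
Gear mesh: ratio = 92/23 = 4, so shaft C turns at 192 / 4 = 48 RPM.
Belt: ratio = 24/6 = 4, so shaft D turns at 48 / 4 = 12 RPM.
Belt: ratio = 560/140 = 4, so the joint axis turns at 12 / 4 = 3 RPM.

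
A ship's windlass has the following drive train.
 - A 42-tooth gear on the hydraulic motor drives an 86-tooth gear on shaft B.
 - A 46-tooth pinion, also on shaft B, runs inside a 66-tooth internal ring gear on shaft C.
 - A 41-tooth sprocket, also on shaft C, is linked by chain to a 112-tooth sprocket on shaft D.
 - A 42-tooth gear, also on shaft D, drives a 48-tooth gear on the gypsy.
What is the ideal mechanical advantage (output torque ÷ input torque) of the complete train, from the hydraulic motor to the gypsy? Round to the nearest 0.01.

Each stage contributes driven/driver: gear mesh 86/42 = 2.0476, internal gear 66/46 = 1.4348, chain 112/41 = 2.7317, gear mesh 48/42 = 1.1429.
Overall: 2.0476 × 1.4348 × 2.7317 × 1.1429 = 9.1719.

9.17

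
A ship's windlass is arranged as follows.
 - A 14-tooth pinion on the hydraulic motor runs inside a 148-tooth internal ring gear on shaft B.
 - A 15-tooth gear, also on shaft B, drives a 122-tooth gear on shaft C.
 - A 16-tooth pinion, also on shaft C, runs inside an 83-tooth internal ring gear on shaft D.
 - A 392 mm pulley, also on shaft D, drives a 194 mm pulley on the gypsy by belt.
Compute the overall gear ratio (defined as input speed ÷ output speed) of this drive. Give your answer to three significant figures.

Each stage contributes driven/driver: internal gear 148/14 = 10.571, gear mesh 122/15 = 8.1333, internal gear 83/16 = 5.1875, belt 194/392 = 0.4949.
Overall: 10.571 × 8.1333 × 5.1875 × 0.4949 = 220.74.

221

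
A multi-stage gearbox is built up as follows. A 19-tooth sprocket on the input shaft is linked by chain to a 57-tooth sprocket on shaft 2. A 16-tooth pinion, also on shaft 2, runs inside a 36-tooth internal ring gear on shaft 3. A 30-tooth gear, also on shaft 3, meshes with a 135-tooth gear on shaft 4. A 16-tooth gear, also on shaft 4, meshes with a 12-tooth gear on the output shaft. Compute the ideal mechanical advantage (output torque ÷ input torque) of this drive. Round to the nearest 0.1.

Each stage contributes driven/driver: chain 57/19 = 3, internal gear 36/16 = 2.25, gear mesh 135/30 = 4.5, gear mesh 12/16 = 0.75.
Overall: 3 × 2.25 × 4.5 × 0.75 = 22.781.

22.8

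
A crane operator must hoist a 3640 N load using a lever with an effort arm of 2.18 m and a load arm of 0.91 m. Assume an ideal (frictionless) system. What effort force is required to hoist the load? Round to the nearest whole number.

Lever MA = effort arm / load arm = 2.18/0.91 = 2.3956.
Effort = load / MA = 3640 / 2.3956 = 1519.4 N.

1519 N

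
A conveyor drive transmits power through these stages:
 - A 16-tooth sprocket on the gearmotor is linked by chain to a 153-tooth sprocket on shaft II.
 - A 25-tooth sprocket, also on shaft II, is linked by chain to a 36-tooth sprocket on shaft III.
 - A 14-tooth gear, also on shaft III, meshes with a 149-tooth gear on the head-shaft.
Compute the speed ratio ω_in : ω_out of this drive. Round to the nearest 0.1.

Each stage contributes driven/driver: chain 153/16 = 9.5625, chain 36/25 = 1.44, gear mesh 149/14 = 10.643.
Overall: 9.5625 × 1.44 × 10.643 = 146.55.

146.6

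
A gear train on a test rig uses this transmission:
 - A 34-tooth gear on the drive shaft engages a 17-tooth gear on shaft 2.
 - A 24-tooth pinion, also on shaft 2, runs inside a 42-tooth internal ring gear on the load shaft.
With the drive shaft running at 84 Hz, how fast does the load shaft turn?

96 Hz

the drive shaft → shaft 2 (gear mesh, 17/34): 84 ÷ 0.5 = 168 Hz
shaft 2 → the load shaft (internal gear, 42/24): 168 ÷ 1.75 = 96 Hz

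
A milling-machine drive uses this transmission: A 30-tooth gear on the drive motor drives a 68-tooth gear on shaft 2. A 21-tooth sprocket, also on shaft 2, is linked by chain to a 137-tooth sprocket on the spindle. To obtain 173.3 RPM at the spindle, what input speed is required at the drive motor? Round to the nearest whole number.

Overall ratio R = 2.2667 × 6.5238 = 14.787.
Required input speed = output speed × R = 173.3 × 14.787 = 2562.6 RPM.

2563 RPM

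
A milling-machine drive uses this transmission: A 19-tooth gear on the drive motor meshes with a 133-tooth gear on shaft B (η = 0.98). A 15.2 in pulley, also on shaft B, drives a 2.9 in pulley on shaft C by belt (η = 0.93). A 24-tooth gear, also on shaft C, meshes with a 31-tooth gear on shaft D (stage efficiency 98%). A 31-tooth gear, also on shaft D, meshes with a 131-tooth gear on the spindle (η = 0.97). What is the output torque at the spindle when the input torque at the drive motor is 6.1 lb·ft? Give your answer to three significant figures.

38.5 lb·ft

gear mesh 133/19 = 7 → τ = 6.1·7·0.98 = 41.846 lb·ft
belt 2.9/15.2 = 0.19079 → τ = 41.846·0.19079·0.93 = 7.4249 lb·ft
gear mesh 31/24 = 1.2917 → τ = 7.4249·1.2917·0.98 = 9.3987 lb·ft
gear mesh 131/31 = 4.2258 → τ = 9.3987·4.2258·0.97 = 38.526 lb·ft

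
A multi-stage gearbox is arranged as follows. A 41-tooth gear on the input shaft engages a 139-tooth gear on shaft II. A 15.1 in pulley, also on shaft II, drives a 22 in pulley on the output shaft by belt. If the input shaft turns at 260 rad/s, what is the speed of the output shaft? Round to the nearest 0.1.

Gear mesh: ratio = 139/41 = 3.3902, so shaft II turns at 260 / 3.3902 = 76.691 rad/s.
Belt: ratio = 22/15.1 = 1.457, so the output shaft turns at 76.691 / 1.457 = 52.638 rad/s.

52.6 rad/s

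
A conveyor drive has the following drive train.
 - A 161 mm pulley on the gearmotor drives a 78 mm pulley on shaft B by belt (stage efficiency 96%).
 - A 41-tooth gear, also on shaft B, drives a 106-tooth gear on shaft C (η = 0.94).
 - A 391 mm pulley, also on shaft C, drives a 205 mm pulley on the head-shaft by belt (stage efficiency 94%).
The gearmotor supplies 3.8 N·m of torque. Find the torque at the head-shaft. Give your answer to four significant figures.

2.117 N·m

Belt: ratio = 78/161 = 0.48447; torque at shaft B = 3.8 × 0.48447 × 0.96 = 1.7674 N·m.
Gear mesh: ratio = 106/41 = 2.5854; torque at shaft C = 1.7674 × 2.5854 × 0.94 = 4.2951 N·m.
Belt: ratio = 205/391 = 0.5243; torque at the head-shaft = 4.2951 × 0.5243 × 0.94 = 2.1168 N·m.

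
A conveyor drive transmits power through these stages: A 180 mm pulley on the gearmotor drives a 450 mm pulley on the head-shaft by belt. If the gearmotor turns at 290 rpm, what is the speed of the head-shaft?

116 rpm

belt 450/180 = 2.5 → 290/2.5 = 116 rpm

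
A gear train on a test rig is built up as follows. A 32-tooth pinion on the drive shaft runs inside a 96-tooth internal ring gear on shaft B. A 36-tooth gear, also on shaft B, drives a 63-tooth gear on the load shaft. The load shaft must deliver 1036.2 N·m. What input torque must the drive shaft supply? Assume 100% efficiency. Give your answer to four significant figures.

Overall ratio R = 3 × 1.75 = 5.25.
Input torque = output torque / R = 1036.2 / 5.25 = 197.37 N·m.

197.4 N·m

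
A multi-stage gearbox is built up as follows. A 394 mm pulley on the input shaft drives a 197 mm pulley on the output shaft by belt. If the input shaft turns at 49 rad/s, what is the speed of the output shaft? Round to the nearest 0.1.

98.0 rad/s

belt 197/394 = 0.5 → 49/0.5 = 98 rad/s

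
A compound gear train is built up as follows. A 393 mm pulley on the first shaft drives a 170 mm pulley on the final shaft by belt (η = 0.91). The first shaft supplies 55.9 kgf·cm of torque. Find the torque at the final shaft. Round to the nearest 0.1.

After the belt (170/393): 55.9 × 0.43257 × 0.91 = 22.004 kgf·cm

22.0 kgf·cm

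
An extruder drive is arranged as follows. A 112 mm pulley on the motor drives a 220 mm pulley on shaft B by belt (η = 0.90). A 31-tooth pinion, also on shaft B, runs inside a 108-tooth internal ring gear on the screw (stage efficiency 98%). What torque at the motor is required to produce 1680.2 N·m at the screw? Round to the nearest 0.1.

278.4 N·m

Overall ratio R = 1.9643 × 3.4839 = 6.8433; overall efficiency η = 0.90 × 0.98 = 0.8820.
Input torque = output torque / (R × η) = 1680.2 / (6.8433 × 0.8820) = 278.37 N·m.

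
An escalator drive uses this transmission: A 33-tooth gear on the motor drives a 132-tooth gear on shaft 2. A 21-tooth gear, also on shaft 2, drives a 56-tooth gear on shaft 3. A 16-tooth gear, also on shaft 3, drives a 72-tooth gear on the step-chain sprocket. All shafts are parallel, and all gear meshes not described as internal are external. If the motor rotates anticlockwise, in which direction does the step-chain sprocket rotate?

clockwise

the motor → shaft 2: external mesh, 1 reversal → CW.
shaft 2 → shaft 3: external mesh, 1 reversal → CCW.
shaft 3 → the step-chain sprocket: external mesh, 1 reversal → CW.
3 reversals in total — an odd number — so the step-chain sprocket turns opposite to the motor.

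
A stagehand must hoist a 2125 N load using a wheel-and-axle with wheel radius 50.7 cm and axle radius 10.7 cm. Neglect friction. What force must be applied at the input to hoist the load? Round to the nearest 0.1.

Wheel-and-axle MA = R/r = 50.7/10.7 = 4.7383.
Effort = load / MA = 2125 / 4.7383 = 448.47 N.

448.5 N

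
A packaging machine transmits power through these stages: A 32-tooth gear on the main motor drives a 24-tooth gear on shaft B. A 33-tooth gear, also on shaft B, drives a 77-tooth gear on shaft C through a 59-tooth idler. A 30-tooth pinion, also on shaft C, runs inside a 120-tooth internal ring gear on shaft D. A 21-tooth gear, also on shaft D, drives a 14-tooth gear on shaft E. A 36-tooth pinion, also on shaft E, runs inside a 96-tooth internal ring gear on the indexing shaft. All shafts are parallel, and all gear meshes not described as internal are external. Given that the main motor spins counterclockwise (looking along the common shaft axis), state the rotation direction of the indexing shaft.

the main motor → shaft B: external mesh, 1 reversal → CW.
shaft B → shaft C: driver → idler → driven is 2 external meshes, 2 reversals → CW.
shaft C → shaft D: internal mesh, same direction → CW.
shaft D → shaft E: external mesh, 1 reversal → CCW.
shaft E → the indexing shaft: internal mesh, same direction → CCW.
4 reversals in total — an even number — so the indexing shaft turns the same way as the main motor.

counterclockwise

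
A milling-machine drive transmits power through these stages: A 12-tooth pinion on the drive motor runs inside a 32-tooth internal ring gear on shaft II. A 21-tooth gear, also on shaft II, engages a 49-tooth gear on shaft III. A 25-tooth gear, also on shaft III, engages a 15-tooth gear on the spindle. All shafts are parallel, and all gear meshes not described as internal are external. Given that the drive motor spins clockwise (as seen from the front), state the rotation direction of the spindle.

the drive motor → shaft II: internal mesh, same direction → CW.
shaft II → shaft III: external mesh, 1 reversal → CCW.
shaft III → the spindle: external mesh, 1 reversal → CW.
2 reversals in total — an even number — so the spindle turns the same way as the drive motor.

clockwise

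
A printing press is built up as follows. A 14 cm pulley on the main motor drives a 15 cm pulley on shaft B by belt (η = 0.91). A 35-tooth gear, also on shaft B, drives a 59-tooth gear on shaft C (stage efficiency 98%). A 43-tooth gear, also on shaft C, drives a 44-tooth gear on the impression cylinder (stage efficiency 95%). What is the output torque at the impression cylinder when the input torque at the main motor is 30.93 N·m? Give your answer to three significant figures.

48.4 N·m

belt 15/14 = 1.0714 → τ = 30.93·1.0714·0.91 = 30.157 N·m
gear mesh 59/35 = 1.6857 → τ = 30.157·1.6857·0.98 = 49.819 N·m
gear mesh 44/43 = 1.0233 → τ = 49.819·1.0233·0.95 = 48.429 N·m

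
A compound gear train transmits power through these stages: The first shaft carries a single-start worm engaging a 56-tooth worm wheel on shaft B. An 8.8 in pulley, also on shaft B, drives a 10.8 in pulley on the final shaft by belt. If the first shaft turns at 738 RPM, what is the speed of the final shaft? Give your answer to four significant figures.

worm 56/1 = 56 → 738/56 = 13.179 RPM
belt 10.8/8.8 = 1.2273 → 13.179/1.2273 = 10.738 RPM

10.74 RPM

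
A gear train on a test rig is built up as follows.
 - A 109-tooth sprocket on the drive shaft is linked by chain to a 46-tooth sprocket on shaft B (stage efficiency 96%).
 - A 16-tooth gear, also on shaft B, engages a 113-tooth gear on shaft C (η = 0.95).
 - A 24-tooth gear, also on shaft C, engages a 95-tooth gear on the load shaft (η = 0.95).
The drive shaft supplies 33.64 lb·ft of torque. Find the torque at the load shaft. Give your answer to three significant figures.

chain 46/109 = 0.42202 → τ = 33.64·0.42202·0.96 = 13.629 lb·ft
gear mesh 113/16 = 7.0625 → τ = 13.629·7.0625·0.95 = 91.441 lb·ft
gear mesh 95/24 = 3.9583 → τ = 91.441·3.9583·0.95 = 343.86 lb·ft

344 lb·ft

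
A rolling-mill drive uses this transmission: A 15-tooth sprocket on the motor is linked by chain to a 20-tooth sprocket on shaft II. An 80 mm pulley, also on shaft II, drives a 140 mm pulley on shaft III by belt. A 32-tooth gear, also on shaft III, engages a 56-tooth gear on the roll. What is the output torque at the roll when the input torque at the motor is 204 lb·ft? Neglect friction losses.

After the chain (20/15): 204 × 1.3333 = 272 lb·ft
After the belt (140/80): 272 × 1.75 = 476 lb·ft
After the gear mesh (56/32): 476 × 1.75 = 833 lb·ft

833 lb·ft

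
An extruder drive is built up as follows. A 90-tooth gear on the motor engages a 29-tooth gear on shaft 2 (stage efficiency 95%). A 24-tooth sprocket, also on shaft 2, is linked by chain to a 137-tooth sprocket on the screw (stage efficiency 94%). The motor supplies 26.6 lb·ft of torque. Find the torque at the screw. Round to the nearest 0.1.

Gear mesh: ratio = 29/90 = 0.32222; torque at shaft 2 = 26.6 × 0.32222 × 0.95 = 8.1426 lb·ft.
Chain: ratio = 137/24 = 5.7083; torque at the screw = 8.1426 × 5.7083 × 0.94 = 43.692 lb·ft.

43.7 lb·ft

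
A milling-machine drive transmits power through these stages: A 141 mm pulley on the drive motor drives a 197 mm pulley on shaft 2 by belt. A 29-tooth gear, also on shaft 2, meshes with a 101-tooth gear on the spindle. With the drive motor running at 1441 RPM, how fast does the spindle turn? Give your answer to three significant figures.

296 RPM

belt 197/141 = 1.3972 → 1441/1.3972 = 1031.4 RPM
gear mesh 101/29 = 3.4828 → 1031.4/3.4828 = 296.14 RPM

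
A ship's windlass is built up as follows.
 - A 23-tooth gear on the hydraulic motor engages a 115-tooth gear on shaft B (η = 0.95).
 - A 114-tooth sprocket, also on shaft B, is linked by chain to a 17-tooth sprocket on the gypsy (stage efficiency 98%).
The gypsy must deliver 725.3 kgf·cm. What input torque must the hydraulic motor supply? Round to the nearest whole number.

Overall ratio R = 5 × 0.14912 = 0.74561; overall efficiency η = 0.95 × 0.98 = 0.9310.
Input torque = output torque / (R × η) = 725.3 / (0.74561 × 0.9310) = 1044.8 kgf·cm.

1045 kgf·cm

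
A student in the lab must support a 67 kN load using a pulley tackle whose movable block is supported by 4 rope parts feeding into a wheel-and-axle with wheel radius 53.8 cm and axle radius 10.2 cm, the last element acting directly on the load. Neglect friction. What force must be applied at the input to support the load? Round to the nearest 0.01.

Block-and-tackle MA = number of supporting rope parts = 4.
Wheel-and-axle MA = R/r = 53.8/10.2 = 5.2745.
Combined ideal MA = 4 × 5.2745 = 21.098.
Effort = load / MA = 67 / 21.098 = 3.1757 kN.

3.18 kN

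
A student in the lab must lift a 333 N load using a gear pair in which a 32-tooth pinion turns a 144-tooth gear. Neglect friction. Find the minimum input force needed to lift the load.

Gear pair MA = 144/32 = 4.5.
Effort = load / MA = 333 / 4.5 = 74 N.

74 N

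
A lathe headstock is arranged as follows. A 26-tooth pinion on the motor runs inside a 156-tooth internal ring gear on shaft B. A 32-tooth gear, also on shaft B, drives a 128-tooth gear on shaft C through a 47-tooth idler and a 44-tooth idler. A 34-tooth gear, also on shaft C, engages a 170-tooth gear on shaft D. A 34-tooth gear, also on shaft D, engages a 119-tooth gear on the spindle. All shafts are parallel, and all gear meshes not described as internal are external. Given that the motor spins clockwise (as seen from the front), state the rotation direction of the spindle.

the motor → shaft B: internal mesh, same direction → CW.
shaft B → shaft C: driver → idler → idler → driven is 3 external meshes, 3 reversals → CCW.
shaft C → shaft D: external mesh, 1 reversal → CW.
shaft D → the spindle: external mesh, 1 reversal → CCW.
5 reversals in total — an odd number — so the spindle turns opposite to the motor.

anticlockwise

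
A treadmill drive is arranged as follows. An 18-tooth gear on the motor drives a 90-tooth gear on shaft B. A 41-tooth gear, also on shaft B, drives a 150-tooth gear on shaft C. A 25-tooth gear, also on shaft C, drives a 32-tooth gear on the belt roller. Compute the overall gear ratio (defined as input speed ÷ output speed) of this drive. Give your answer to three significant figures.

23.4

Each stage contributes driven/driver: gear mesh 90/18 = 5, gear mesh 150/41 = 3.6585, gear mesh 32/25 = 1.28.
Overall: 5 × 3.6585 × 1.28 = 23.415.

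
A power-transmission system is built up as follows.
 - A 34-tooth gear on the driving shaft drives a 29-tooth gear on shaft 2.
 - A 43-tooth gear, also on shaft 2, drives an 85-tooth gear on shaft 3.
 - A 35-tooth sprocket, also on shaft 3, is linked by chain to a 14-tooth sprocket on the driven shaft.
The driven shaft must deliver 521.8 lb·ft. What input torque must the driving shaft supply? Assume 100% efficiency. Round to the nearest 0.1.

Overall ratio R = 0.85294 × 1.9767 × 0.4 = 0.67442.
Input torque = output torque / R = 521.8 / 0.67442 = 773.7 lb·ft.

773.7 lb·ft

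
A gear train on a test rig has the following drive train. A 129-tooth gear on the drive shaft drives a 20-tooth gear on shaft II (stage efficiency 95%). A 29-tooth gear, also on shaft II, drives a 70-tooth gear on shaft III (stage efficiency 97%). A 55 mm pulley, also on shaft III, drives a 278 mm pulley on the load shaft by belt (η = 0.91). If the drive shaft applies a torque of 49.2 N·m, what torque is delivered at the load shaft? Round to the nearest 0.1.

78.0 N·m

After the gear mesh (20/129): 49.2 × 0.15504 × 0.95 = 7.2465 N·m
After the gear mesh (70/29): 7.2465 × 2.4138 × 0.97 = 16.967 N·m
After the belt (278/55): 16.967 × 5.0545 × 0.91 = 78.041 N·m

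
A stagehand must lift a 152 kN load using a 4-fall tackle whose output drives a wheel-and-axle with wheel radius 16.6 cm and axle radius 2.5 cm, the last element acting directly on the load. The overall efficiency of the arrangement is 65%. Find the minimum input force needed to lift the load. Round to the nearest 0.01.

8.80 kN

Block-and-tackle MA = number of supporting rope parts = 4.
Wheel-and-axle MA = R/r = 16.6/2.5 = 6.64.
Combined ideal MA = 4 × 6.64 = 26.56.
Actual MA = 26.56 × 0.65 = 17.264.
Effort = load / actual MA = 152 / 17.264 = 8.8044 kN.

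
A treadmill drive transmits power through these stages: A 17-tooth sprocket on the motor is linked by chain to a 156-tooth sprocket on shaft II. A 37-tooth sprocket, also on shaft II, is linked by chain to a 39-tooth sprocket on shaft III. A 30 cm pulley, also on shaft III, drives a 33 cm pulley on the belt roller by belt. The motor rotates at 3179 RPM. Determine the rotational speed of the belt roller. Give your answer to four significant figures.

298.8 RPM

the motor → shaft II (chain, 156/17): 3179 ÷ 9.1765 = 346.43 RPM
shaft II → shaft III (chain, 39/37): 346.43 ÷ 1.0541 = 328.66 RPM
shaft III → the belt roller (belt, 33/30): 328.66 ÷ 1.1 = 298.79 RPM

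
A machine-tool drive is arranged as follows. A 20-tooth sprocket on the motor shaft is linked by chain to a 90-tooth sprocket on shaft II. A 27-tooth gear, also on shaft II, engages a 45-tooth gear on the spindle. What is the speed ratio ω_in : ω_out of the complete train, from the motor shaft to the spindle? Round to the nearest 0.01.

7.50

Each stage contributes driven/driver: chain 90/20 = 4.5, gear mesh 45/27 = 1.6667.
Overall: 4.5 × 1.6667 = 7.5.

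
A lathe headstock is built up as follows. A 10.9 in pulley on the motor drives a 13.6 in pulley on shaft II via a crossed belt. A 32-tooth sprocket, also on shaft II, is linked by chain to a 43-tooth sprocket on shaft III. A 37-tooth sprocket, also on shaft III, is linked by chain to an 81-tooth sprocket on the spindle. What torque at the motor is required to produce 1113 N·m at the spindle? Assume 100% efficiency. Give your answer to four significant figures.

Overall ratio R = 1.2477 × 1.3438 × 2.1892 = 3.6704.
Input torque = output torque / R = 1113 / 3.6704 = 303.24 N·m.

303.2 N·m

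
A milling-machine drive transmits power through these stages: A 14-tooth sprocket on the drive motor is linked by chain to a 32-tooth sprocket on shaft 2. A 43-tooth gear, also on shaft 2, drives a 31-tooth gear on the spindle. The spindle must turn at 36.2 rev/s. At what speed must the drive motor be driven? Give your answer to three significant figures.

Overall ratio R = 2.2857 × 0.72093 = 1.6478.
Required input speed = output speed × R = 36.2 × 1.6478 = 59.652 rev/s.

59.7 rev/s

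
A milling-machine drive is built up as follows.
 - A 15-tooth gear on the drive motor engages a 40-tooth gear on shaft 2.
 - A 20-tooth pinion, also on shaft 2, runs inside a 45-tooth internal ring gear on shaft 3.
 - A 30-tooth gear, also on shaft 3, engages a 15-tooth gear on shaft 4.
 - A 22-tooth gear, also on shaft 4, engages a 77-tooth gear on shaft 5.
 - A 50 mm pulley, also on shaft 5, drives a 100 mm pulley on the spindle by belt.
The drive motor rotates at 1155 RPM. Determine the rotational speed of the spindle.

Gear mesh: ratio = 40/15 = 2.6667, so shaft 2 turns at 1155 / 2.6667 = 433.12 RPM.
Internal gear: ratio = 45/20 = 2.25, so shaft 3 turns at 433.12 / 2.25 = 192.5 RPM.
Gear mesh: ratio = 15/30 = 0.5, so shaft 4 turns at 192.5 / 0.5 = 385 RPM.
Gear mesh: ratio = 77/22 = 3.5, so shaft 5 turns at 385 / 3.5 = 110 RPM.
Belt: ratio = 100/50 = 2, so the spindle turns at 110 / 2 = 55 RPM.

55 RPM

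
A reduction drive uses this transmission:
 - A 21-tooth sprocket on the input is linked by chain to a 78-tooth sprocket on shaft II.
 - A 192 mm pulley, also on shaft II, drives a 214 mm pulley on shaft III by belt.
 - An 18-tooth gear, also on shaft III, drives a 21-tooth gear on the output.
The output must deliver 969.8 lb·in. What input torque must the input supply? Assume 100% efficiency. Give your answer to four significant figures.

Overall ratio R = 3.7143 × 1.1146 × 1.1667 = 4.8299.
Input torque = output torque / R = 969.8 / 4.8299 = 200.79 lb·in.

200.8 lb·in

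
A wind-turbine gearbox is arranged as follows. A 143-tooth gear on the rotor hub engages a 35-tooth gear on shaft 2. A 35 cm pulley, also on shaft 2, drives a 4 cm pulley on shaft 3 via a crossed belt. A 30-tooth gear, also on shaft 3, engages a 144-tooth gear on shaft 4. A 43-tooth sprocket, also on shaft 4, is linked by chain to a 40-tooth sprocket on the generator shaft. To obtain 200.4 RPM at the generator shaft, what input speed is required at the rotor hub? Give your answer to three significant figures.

Overall ratio R = 0.24476 × 0.11429 × 4.8 × 0.93023 = 0.1249.
Required input speed = output speed × R = 200.4 × 0.1249 = 25.03 RPM.

25.0 RPM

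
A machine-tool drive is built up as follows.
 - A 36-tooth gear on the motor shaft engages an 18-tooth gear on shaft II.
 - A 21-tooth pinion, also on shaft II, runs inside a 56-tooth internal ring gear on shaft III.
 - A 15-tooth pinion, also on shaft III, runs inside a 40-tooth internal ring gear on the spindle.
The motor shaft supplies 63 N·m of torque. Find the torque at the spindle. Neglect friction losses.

After the gear mesh (18/36): 63 × 0.5 = 31.5 N·m
After the internal gear (56/21): 31.5 × 2.6667 = 84 N·m
After the internal gear (40/15): 84 × 2.6667 = 224 N·m

224 N·m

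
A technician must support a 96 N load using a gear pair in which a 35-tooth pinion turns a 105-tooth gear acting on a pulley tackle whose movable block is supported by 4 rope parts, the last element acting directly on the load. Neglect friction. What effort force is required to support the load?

8 N

Gear pair MA = 105/35 = 3.
Block-and-tackle MA = number of supporting rope parts = 4.
Combined ideal MA = 3 × 4 = 12.
Effort = load / MA = 96 / 12 = 8 N.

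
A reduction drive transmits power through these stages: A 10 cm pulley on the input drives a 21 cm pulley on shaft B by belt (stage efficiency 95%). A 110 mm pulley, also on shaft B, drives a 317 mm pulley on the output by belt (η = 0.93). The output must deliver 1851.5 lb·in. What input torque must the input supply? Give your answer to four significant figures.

346.3 lb·in

Overall ratio R = 2.1 × 2.8818 = 6.0518; overall efficiency η = 0.95 × 0.93 = 0.8835.
Input torque = output torque / (R × η) = 1851.5 / (6.0518 × 0.8835) = 346.28 lb·in.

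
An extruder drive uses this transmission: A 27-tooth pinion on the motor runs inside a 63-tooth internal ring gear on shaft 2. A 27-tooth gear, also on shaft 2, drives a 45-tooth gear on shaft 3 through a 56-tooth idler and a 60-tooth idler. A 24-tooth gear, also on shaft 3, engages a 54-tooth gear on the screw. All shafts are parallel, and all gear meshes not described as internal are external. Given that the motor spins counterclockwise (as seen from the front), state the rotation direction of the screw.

counterclockwise

the motor → shaft 2: internal mesh, same direction → CCW.
shaft 2 → shaft 3: driver → idler → idler → driven is 3 external meshes, 3 reversals → CW.
shaft 3 → the screw: external mesh, 1 reversal → CCW.
4 reversals in total — an even number — so the screw turns the same way as the motor.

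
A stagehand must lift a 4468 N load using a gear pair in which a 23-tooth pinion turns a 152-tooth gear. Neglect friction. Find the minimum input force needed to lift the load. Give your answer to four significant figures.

Gear pair MA = 152/23 = 6.6087.
Effort = load / MA = 4468 / 6.6087 = 676.08 N.

676.1 N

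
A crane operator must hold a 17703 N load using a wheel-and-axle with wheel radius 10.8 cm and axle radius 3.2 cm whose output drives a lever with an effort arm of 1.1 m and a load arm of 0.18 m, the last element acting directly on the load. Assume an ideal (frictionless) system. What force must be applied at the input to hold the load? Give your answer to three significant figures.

858 N

Wheel-and-axle MA = R/r = 10.8/3.2 = 3.375.
Lever MA = effort arm / load arm = 1.1/0.18 = 6.1111.
Combined ideal MA = 3.375 × 6.1111 = 20.625.
Effort = load / MA = 17703 / 20.625 = 858.33 N.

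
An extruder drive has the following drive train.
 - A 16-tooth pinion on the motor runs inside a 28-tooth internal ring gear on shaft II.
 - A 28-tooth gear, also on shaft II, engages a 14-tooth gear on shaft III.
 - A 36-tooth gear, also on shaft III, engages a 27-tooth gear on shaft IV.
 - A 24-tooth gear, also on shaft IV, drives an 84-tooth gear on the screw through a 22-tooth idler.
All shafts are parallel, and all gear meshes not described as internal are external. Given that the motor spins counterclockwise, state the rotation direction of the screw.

counterclockwise

the motor → shaft II: internal mesh, same direction → CCW.
shaft II → shaft III: external mesh, 1 reversal → CW.
shaft III → shaft IV: external mesh, 1 reversal → CCW.
shaft IV → the screw: driver → idler → driven is 2 external meshes, 2 reversals → CCW.
4 reversals in total — an even number — so the screw turns the same way as the motor.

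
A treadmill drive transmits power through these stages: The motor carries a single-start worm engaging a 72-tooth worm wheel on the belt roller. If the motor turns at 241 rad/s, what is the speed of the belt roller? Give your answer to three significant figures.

worm 72/1 = 72 → 241/72 = 3.3472 rad/s

3.35 rad/s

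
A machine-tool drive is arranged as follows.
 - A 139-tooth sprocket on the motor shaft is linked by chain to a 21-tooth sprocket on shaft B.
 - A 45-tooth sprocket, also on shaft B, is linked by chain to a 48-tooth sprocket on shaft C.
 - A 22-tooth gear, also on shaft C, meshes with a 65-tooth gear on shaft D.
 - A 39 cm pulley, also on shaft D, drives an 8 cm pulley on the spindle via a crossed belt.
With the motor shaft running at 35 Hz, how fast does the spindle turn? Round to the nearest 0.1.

358.4 Hz

Chain: ratio = 21/139 = 0.15108, so shaft B turns at 35 / 0.15108 = 231.67 Hz.
Chain: ratio = 48/45 = 1.0667, so shaft C turns at 231.67 / 1.0667 = 217.19 Hz.
Gear mesh: ratio = 65/22 = 2.9545, so shaft D turns at 217.19 / 2.9545 = 73.51 Hz.
Belt: ratio = 8/39 = 0.20513, so the spindle turns at 73.51 / 0.20513 = 358.36 Hz.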